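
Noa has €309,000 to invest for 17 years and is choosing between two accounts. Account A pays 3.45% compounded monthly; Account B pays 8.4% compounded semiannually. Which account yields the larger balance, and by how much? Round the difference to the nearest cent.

Account A growth factor: (1 + 0.002875)^204 ≈ 1.79617341006; balance ≈ 555,017.5837.
Account B growth factor: (1 + 0.042)^34 ≈ 4.050442252318; balance ≈ 1,251,586.6560.
Account B is larger by 696,569.0723.

Account B, by €696,569.07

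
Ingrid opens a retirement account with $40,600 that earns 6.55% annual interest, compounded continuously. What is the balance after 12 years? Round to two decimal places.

A = P·e^(rt) = 40,600·e^(0.0655·12) = 40,600·e^0.786.
e^0.786 ≈ 2.1946004442, so A ≈ 89,100.7780.

$89,100.78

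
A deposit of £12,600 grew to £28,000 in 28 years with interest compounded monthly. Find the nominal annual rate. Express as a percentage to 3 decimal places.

2.855%

The 336-period growth factor is 28,000/12,600 = 2.22222.
r/12 = 2.22222^(1/336) − 1 ≈ 0.00237934, so r ≈ 12·0.00237934 = 2.85520%.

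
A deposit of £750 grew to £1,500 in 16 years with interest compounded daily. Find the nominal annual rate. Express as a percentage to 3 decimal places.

(1 + r/365)^5840 = 1,500/750 = 2.
1 + r/365 = 2^(1/5840) ≈ 1.000119, so r/365 ≈ 0.000118697.
r ≈ 365·0.000118697 = 4.33243%.

4.332%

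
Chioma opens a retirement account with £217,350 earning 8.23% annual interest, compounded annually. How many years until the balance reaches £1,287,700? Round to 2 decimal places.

22.50 years

We need (1 + 0.0823)^t = 5.9245, so t = ln 5.9245 / ln 1.0823 ≈ 22.4951.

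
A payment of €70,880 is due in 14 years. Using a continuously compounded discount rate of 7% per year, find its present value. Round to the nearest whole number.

€26,602

P = A·e^(−rt) = 70,880·e^(−0.98).
e^(−0.98) ≈ 0.37531109885, so P ≈ 26,602.0507.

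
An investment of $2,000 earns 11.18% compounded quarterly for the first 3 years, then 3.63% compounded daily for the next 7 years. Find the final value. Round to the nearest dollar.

$3,590

After 3 years at 11.18%: 2,000 × 1.392079027 ≈ 2,784.1581.
Then 7 years at 3.63%: 2,784.1581 × 1.289284438 ≈ 3,589.5717.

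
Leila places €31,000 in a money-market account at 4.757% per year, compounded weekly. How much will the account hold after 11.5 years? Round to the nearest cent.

€53,559.44

Periodic rate = 4.757%/52 = 0.000914808; periods = 52·11.5 = 598.
A = 31,000·(1 + 0.04757/52)^598 ≈ 31,000·1.7277239862 ≈ 53,559.4436.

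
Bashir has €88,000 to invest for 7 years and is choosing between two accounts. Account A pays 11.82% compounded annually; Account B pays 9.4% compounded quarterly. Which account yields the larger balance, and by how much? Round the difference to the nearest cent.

Account A, by €23,728.98

Account A growth factor: (1 + 0.1182)^7 ≈ 2.18593083063; balance ≈ 192,361.9131.
Account B growth factor: (1 + 0.0235)^28 ≈ 1.91628330497; balance ≈ 168,632.9308.
Account A is larger by 23,728.9823.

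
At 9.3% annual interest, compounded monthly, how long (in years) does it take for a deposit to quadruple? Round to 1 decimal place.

(1 + 0.00775)^(12t) = 4.
12t = ln 4 / ln(1 + 0.00775) ≈ 1.3863/0.00772012 ≈ 179.5689.
t ≈ 14.9641.

15.0 years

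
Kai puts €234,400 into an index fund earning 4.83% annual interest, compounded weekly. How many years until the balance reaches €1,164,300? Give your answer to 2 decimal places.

We need (1 + 0.000928846)^(52t) = 4.9672, so 52t = ln 4.9672 / ln 1.000929 ≈ 1726.4329.
t ≈ 1726.4329/52 = 33.2006 years.

33.20 years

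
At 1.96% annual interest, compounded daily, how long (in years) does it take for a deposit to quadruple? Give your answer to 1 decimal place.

(1 + 0.0000536986)^(365t) = 4.
365t = ln 4 / ln(1 + 0.0000536986) ≈ 1.3863/5.36972e-05 ≈ 25816.8892.
t ≈ 70.7312.

70.7 years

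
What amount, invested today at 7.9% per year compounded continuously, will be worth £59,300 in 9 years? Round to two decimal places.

£29,125.36

P = A·e^(−rt) = 59,300·e^(−0.711).
e^(−0.711) ≈ 0.491152799, so P ≈ 29,125.3610.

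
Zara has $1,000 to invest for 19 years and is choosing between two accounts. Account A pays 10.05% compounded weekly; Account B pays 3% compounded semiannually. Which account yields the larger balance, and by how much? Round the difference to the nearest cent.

Account A growth factor: (1 + 0.1005/52)^988 ≈ 6.73728575; balance ≈ 6,737.2857.
Account B growth factor: (1 + 0.015)^38 ≈ 1.760798281; balance ≈ 1,760.7983.
Account A is larger by 4,976.4875.

Account A, by $4,976.49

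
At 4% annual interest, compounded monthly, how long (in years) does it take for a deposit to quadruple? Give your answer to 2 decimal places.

34.72 years

(1 + 0.00333333)^(12t) = 4.
12t = ln 4 / ln(1 + 0.00333333) ≈ 1.3863/0.00332779 ≈ 416.5811.
t ≈ 34.7151.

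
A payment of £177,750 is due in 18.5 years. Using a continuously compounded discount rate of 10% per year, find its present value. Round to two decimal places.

£27,948.91

P = A·e^(−rt) = 177,750·e^(−1.85).
e^(−1.85) ≈ 0.157237166314, so P ≈ 27,948.9063.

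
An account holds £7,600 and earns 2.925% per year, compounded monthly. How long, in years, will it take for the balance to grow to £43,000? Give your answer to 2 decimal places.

(1 + 0.0024375)^(12t) = 43,000/7,600 = 5.6579.
12t·ln(1 + 0.0024375) = ln(5.6579); 12t = 1.7331/0.00243453 ≈ 711.8618.
t ≈ 59.3218 years.

59.32 years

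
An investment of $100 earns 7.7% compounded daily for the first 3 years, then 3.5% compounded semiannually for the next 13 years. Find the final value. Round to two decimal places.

$197.79

Phase 1: 100·(1 + 0.077/365)^1095 ≈ 125.9829.
Phase 2: 125.9829·(1 + 0.0175)^26 ≈ 197.7909.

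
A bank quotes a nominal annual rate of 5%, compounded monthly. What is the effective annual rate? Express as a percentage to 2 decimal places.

5.12%

One year is 12 periods at 0.00416667 each: (1 + 0.00416667)^12 ≈ 1.051162.
EAR = 1.051162 − 1 ≈ 5.11619%.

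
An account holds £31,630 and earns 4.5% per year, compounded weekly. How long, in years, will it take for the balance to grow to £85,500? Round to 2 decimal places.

(1 + 0.000865385)^(52t) = 85,500/31,630 = 2.7031.
52t·ln(1 + 0.000865385) = ln(2.7031); 52t = 0.99441/0.00086501 ≈ 1149.5935.
t ≈ 22.1076 years.

22.11 years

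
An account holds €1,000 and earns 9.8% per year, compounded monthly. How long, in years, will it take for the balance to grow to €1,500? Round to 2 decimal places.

4.15 years

(1 + 0.00816667)^(12t) = 1,500/1,000 = 1.5.
12t·ln(1 + 0.00816667) = ln(1.5); 12t = 0.40547/0.0081335 ≈ 49.8512.
t ≈ 4.1543 years.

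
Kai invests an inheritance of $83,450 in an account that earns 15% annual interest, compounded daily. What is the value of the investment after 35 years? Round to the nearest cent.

$15,885,613.68

Periodic rate = 15%/365 = 0.000410959; periods = 365·35 = 12775.
A = 83,450·(1 + 0.15/365)^12775 ≈ 83,450·190.36085892276 ≈ 15,885,613.6771.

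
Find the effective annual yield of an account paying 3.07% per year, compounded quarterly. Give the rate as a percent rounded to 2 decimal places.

EAR = (1 + 3.07%/4)^4 − 1 = (1 + 0.007675)^4 − 1.
(1 + 0.007675)^4 ≈ 1.031055, so EAR ≈ 3.10552%.

3.11%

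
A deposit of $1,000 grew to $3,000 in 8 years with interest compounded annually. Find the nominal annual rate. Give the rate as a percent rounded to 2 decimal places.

14.72%

(1 + r)^8 = 3,000/1,000 = 3.
1 + r = 3^(1/8) ≈ 1.147203, so r ≈ 0.147203.
r ≈ 14.72027%.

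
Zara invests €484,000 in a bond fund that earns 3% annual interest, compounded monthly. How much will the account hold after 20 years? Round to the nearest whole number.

€881,245

Periodic rate = 3%/12 = 0.0025; periods = 12·20 = 240.
A = 484,000·(1 + 0.0025)^240 ≈ 484,000·1.82075499532 ≈ 881,245.4177.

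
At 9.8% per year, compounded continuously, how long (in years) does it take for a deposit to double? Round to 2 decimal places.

7.07 years

e^(0.098t) = 2, so 0.098t = ln 2 ≈ 0.69315.
t ≈ 0.69315/0.098 ≈ 7.0729.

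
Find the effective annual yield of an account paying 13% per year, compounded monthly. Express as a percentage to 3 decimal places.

13.803%

One year is 12 periods at 0.0108333 each: (1 + 0.0108333)^12 ≈ 1.138032.
EAR = 1.138032 − 1 ≈ 13.80325%.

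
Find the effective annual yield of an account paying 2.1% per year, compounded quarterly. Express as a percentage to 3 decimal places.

One year is 4 periods at 0.00525 each: (1 + 0.00525)^4 ≈ 1.021166.
EAR = 1.021166 − 1 ≈ 2.11660%.

2.117%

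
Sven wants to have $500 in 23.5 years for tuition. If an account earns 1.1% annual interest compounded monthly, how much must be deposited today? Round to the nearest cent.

Periodic rate = 1.1%/12 = 0.000916667; 282 periods.
P = 500/(1 + 0.011/12)^282 ≈ 500/1.29483282 ≈ 386.1502.

$386.15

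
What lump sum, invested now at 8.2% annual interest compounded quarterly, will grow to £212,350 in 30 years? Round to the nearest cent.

£18,599.07

Growth factor = (1 + 0.0205)^120 ≈ 11.4172388397.
P = 212,350/11.4172388397 ≈ 18,599.0679.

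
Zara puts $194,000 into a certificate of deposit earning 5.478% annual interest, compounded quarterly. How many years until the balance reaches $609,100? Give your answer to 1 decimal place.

(1 + 0.013695)^(4t) = 609,100/194,000 = 3.1397.
4t·ln(1 + 0.013695) = ln(3.1397); 4t = 1.1441/0.0136021 ≈ 84.1140.
t ≈ 21.0285 years.

21.0 years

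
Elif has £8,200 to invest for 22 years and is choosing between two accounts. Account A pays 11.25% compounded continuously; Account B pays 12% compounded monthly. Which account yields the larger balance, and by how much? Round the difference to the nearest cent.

Account B, by £15,981.35

Account A growth factor: e^(0.1125·22) = e^2.475 ≈ 11.881707113; balance ≈ 97,429.9983.
Account B growth factor: (1 + 0.01)^264 ≈ 13.8306527853; balance ≈ 113,411.3528.
Account B is larger by 15,981.3545.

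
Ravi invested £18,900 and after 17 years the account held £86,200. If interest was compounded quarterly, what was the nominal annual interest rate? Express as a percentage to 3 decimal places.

(1 + r/4)^68 = 86,200/18,900 = 4.56085.
1 + r/4 = 4.56085^(1/68) ≈ 1.022567, so r/4 ≈ 0.0225672.
r ≈ 4·0.0225672 = 9.02687%.

9.027%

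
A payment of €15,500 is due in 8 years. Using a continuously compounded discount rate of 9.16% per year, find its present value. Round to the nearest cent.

€7,448.70

P = A·e^(−rt) = 15,500·e^(−0.7328).
e^(−0.7328) ≈ 0.48056153224, so P ≈ 7,448.7037.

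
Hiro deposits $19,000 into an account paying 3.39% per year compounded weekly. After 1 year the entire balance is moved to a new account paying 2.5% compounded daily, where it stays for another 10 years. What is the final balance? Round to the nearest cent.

$25,237.21

Phase 1: 19,000·(1 + 0.0339/52)^52 ≈ 19,654.9248.
Phase 2: 19,654.9248·(1 + 0.025/365)^3650 ≈ 25,237.2070.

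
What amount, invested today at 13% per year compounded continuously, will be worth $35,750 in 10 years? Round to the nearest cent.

P = A·e^(−rt) = 35,750·e^(−1.3).
e^(−1.3) ≈ 0.27253179303, so P ≈ 9,743.0116.

$9,743.01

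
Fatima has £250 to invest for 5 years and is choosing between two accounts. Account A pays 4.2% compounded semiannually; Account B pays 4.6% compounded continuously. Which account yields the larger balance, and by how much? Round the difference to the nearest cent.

Account B, by £6.90

Account A growth factor: (1 + 0.021)^10 ≈ 1.23099821; balance ≈ 307.7496.
Account B growth factor: e^(0.046·5) = e^0.23 ≈ 1.25860001; balance ≈ 314.6500.
Account B is larger by 6.9005.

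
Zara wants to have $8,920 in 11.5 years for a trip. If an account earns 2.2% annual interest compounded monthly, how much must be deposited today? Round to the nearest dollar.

$6,928

Periodic rate = 2.2%/12 = 0.00183333; 138 periods.
P = 8,920/(1 + 0.022/12)^138 ≈ 8,920/1.287584994 ≈ 6,927.6980.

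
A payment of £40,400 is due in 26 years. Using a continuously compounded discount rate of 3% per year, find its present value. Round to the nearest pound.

£18,520

P = A·e^(−rt) = 40,400·e^(−0.78).
e^(−0.78) ≈ 0.45840601131, so P ≈ 18,519.6029.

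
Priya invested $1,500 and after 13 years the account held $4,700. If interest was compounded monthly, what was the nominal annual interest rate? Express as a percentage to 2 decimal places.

(1 + r/12)^156 = 4,700/1,500 = 3.13333.
1 + r/12 = 3.13333^(1/156) ≈ 1.007348, so r/12 ≈ 0.007348.
r ≈ 12·0.007348 = 8.81760%.

8.82%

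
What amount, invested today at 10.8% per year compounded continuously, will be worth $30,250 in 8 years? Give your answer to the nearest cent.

P = A·e^(−rt) = 30,250·e^(−0.864).
e^(−0.864) ≈ 0.42147281478, so P ≈ 12,749.5526.

$12,749.55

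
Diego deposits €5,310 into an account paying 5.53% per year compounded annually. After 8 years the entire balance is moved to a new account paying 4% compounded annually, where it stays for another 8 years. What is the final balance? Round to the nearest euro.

€11,178

After 8 years at 5.53%: 5,310 × 1.5381812216 ≈ 8,167.7423.
Then 8 years at 4%: 8,167.7423 × 1.3685690504 ≈ 11,178.1193.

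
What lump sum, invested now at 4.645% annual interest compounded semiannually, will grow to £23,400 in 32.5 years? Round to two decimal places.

£5,261.28

Growth factor = (1 + 0.023225)^65 ≈ 4.4475850735.
P = 23,400/4.4475850735 ≈ 5,261.2822.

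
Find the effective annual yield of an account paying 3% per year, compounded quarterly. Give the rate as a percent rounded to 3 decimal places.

One year is 4 periods at 0.0075 each: (1 + 0.0075)^4 ≈ 1.030339.
EAR = 1.030339 − 1 ≈ 3.03392%.

3.034%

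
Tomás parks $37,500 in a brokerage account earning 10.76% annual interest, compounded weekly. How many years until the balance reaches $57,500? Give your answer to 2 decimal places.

We need (1 + 0.00206923)^(52t) = 1.5333, so 52t = ln 1.5333 / ln 1.002069 ≈ 206.7851.
t ≈ 206.7851/52 = 3.9766 years.

3.98 years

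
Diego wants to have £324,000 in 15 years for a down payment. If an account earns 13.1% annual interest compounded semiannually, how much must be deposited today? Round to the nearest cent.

Growth factor = (1 + 0.0655)^30 ≈ 6.70816322597.
P = 324,000/6.70816322597 ≈ 48,299.3614.

£48,299.36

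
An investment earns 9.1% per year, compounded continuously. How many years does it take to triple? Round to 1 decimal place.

e^(0.091t) = 3, so 0.091t = ln 3 ≈ 1.0986.
t ≈ 1.0986/0.091 ≈ 12.0727.

12.1 years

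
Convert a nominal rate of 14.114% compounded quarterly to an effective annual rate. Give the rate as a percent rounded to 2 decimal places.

EAR = (1 + 14.114%/4)^4 − 1 = (1 + 0.035285)^4 − 1.
(1 + 0.035285)^4 ≈ 1.148787, so EAR ≈ 14.87875%.

14.88%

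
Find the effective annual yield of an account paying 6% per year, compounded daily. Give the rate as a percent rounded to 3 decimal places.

6.183%

One year is 365 periods at 0.000164384 each: (1 + 0.000164384)^365 ≈ 1.061831.
EAR = 1.061831 − 1 ≈ 6.18313%.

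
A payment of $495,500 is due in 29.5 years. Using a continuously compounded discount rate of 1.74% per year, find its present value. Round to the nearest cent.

P = A·e^(−rt) = 495,500·e^(−0.5133).
e^(−0.5133) ≈ 0.598517209507, so P ≈ 296,565.2773.

$296,565.28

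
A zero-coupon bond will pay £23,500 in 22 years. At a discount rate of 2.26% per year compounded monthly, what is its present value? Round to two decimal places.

Periodic rate = 2.26%/12 = 0.00188333; 264 periods.
P = 23,500/(1 + 0.0226/12)^264 ≈ 23,500/1.6433426855 ≈ 14,300.1215.

£14,300.12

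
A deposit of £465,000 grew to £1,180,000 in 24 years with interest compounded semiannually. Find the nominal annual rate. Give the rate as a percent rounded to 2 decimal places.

(1 + r/2)^48 = 1,180,000/465,000 = 2.53763.
1 + r/2 = 2.53763^(1/48) ≈ 1.01959, so r/2 ≈ 0.0195901.
r ≈ 2·0.0195901 = 3.91802%.

3.92%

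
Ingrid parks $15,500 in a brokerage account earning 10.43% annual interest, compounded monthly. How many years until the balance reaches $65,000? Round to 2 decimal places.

We need (1 + 0.00869167)^(12t) = 4.1935, so 12t = ln 4.1935 / ln 1.008692 ≈ 165.6493.
t ≈ 165.6493/12 = 13.8041 years.

13.80 years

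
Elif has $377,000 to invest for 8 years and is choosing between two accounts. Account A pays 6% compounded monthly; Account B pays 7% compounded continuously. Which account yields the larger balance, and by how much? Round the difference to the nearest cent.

Account A growth factor: (1 + 0.005)^96 ≈ 1.61414270846; balance ≈ 608,531.8011.
Account B growth factor: e^(0.07·8) = e^0.56 ≈ 1.7506725003; balance ≈ 660,003.5326.
Account B is larger by 51,471.7315.

Account B, by $51,471.73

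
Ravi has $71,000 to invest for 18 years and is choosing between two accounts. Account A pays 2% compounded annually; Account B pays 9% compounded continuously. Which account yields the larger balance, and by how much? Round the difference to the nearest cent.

A: (1 + 0.02)^18 ≈ 1.42824624758, so 71,000 × 1.42824624758 ≈ 101,405.4836.
B: e^(0.09·18) = e^1.62 ≈ 5.05309031656, so 71,000 × 5.05309031656 ≈ 358,769.4125.
Difference ≈ 257,363.9289 in favor of B.

Account B, by $257,363.93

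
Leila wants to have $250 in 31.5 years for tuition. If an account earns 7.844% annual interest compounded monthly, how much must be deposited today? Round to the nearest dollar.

$21

Periodic rate = 7.844%/12 = 0.00653667; 378 periods.
P = 250/(1 + 0.07844/12)^378 ≈ 250/11.737859 ≈ 21.2986.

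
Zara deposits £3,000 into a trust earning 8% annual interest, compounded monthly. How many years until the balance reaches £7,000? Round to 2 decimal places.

10.63 years

We need (1 + 0.00666667)^(12t) = 2.3333, so 12t = ln 2.3333 / ln 1.006667 ≈ 127.5179.
t ≈ 127.5179/12 = 10.6265 years.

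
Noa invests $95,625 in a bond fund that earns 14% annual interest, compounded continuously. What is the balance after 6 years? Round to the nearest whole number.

A = P·e^(rt) = 95,625·e^(0.14·6) = 95,625·e^0.84.
e^0.84 ≈ 2.31636697678, so A ≈ 221,502.5922.

$221,503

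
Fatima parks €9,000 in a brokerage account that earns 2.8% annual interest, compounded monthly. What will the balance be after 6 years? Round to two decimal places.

€10,644.35

Growth factor = (1 + 0.028/12)^72 ≈ 1.1827051378.
A ≈ 9,000 × 1.1827051378 ≈ 10,644.3462.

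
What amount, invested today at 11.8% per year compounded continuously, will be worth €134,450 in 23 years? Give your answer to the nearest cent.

P = A·e^(−rt) = 134,450·e^(−2.714).
e^(−2.714) ≈ 0.0662711910736, so P ≈ 8,910.1616.

€8,910.16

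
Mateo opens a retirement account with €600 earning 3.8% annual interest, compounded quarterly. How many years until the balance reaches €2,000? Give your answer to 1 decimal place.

(1 + 0.0095)^(4t) = 2,000/600 = 3.3333.
4t·ln(1 + 0.0095) = ln(3.3333); 4t = 1.204/0.00945516 ≈ 127.3350.
t ≈ 31.8338 years.

31.8 years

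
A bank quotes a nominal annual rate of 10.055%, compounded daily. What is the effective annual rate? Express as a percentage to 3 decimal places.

10.576%

EAR = (1 + 10.055%/365)^365 − 1 = (1 + 0.000275479)^365 − 1.
(1 + 0.000275479)^365 ≈ 1.105764, so EAR ≈ 10.57636%.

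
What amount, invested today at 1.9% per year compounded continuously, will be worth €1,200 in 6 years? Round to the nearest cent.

€1,070.71

P = A·e^(−rt) = 1,200·e^(−0.114).
e^(−0.114) ≈ 0.8922579559, so P ≈ 1,070.7095.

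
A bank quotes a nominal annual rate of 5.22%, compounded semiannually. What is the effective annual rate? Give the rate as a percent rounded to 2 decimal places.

5.29%

EAR = (1 + 5.22%/2)^2 − 1 = (1 + 0.0261)^2 − 1.
(1 + 0.0261)^2 ≈ 1.052881, so EAR ≈ 5.28812%.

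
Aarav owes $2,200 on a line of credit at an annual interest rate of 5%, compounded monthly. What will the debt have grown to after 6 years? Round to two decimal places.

$2,967.84

Periodic rate = 5%/12 = 0.00416667; periods = 12·6 = 72.
A = 2,200·(1 + 0.05/12)^72 ≈ 2,200·1.349017744 ≈ 2,967.8390.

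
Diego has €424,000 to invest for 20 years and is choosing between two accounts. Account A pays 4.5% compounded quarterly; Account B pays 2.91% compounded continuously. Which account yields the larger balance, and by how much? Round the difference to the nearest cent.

Account A, by €278,848.22

A: (1 + 0.01125)^80 ≈ 2.447274976971, so 424,000 × 2.447274976971 ≈ 1,037,644.5902.
B: e^(0.0291·20) = e^0.582 ≈ 1.78961408207, so 424,000 × 1.78961408207 ≈ 758,796.3708.
Difference ≈ 278,848.2194 in favor of A.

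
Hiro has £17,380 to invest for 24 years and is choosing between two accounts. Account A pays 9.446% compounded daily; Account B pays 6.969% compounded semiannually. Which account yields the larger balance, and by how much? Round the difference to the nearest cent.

Account A, by £77,718.47

A: (1 + 0.09446/365)^8760 ≈ 9.64796200482, so 17,380 × 9.64796200482 ≈ 167,681.5796.
B: (1 + 0.034845)^48 ≈ 5.17624318, so 17,380 × 5.17624318 ≈ 89,963.1065.
Difference ≈ 77,718.4732 in favor of A.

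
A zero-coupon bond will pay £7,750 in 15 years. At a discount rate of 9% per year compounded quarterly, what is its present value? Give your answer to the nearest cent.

Growth factor = (1 + 0.0225)^60 ≈ 3.800134786.
P = 7,750/3.800134786 ≈ 2,039.4013.

£2,039.40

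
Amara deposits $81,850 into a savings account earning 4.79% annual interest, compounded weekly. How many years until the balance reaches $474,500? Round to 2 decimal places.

36.71 years

(1 + 0.000921154)^(52t) = 474,500/81,850 = 5.7972.
52t·ln(1 + 0.000921154) = ln(5.7972); 52t = 1.7574/0.00092073 ≈ 1908.6742.
t ≈ 36.7053 years.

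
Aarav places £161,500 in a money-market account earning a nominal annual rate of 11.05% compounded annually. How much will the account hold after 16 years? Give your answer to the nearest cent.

Annual rate = 11.05% = 0.1105; years = 16.
A = 161,500·(1 + 0.1105)^16 ≈ 161,500·5.34930063342 ≈ 863,912.0523.

£863,912.05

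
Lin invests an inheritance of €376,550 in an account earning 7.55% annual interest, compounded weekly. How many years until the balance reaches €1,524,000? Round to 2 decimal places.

(1 + 0.00145192)^(52t) = 1,524,000/376,550 = 4.0473.
52t·ln(1 + 0.00145192) = ln(4.0473); 52t = 1.398/0.00145087 ≈ 963.5893.
t ≈ 18.5306 years.

18.53 years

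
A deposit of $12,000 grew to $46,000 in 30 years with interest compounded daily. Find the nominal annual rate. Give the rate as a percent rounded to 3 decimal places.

4.479%

The 10950-period growth factor is 46,000/12,000 = 3.83333.
r/365 = 3.83333^(1/10950) − 1 ≈ 0.000122723, so r ≈ 365·0.000122723 = 4.47939%.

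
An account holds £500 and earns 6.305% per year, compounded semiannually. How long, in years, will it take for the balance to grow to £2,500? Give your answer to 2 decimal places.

(1 + 0.031525)^(2t) = 2,500/500 = 5.
2t·ln(1 + 0.031525) = ln(5); 2t = 1.6094/0.0310383 ≈ 51.8533.
t ≈ 25.9267 years.

25.93 years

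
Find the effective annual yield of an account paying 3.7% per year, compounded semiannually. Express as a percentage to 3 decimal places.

3.734%

One year is 2 periods at 0.0185 each: (1 + 0.0185)^2 ≈ 1.037342.
EAR = 1.037342 − 1 ≈ 3.73423%.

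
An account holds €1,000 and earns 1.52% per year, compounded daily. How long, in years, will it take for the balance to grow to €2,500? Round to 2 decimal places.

We need (1 + 0.0000416438)^(365t) = 2.5, so 365t = ln 2.5 / ln 1.000042 ≈ 22003.4922.
t ≈ 22003.4922/365 = 60.2835 years.

60.28 years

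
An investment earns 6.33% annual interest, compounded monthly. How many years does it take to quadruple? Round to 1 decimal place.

22.0 years

(1 + 0.005275)^(12t) = 4.
12t = ln 4 / ln(1 + 0.005275) ≈ 1.3863/0.00526114 ≈ 263.4972.
t ≈ 21.9581.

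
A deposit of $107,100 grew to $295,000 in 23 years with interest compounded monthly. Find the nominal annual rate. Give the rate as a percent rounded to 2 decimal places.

The 276-period growth factor is 295,000/107,100 = 2.75444.
r/12 = 2.75444^(1/276) − 1 ≈ 0.00367781, so r ≈ 12·0.00367781 = 4.41337%.

4.41%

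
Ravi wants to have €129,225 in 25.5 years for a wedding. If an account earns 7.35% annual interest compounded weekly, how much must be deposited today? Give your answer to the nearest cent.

Growth factor = (1 + 0.0735/52)^1326 ≈ 6.50731322974.
P = 129,225/6.50731322974 ≈ 19,858.4263.

€19,858.43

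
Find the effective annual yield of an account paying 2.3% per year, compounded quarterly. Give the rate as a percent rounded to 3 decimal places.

2.320%

EAR = (1 + 2.3%/4)^4 − 1 = (1 + 0.00575)^4 − 1.
(1 + 0.00575)^4 ≈ 1.023199, so EAR ≈ 2.31991%.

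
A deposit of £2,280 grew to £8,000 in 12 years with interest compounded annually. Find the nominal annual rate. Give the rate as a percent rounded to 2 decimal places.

The 12-period growth factor is 8,000/2,280 = 3.50877.
r = 3.50877^(1/12) − 1 ≈ 0.110273, i.e. 11.02725%.

11.03%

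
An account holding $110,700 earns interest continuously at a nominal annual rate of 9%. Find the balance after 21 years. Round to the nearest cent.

A = P·e^(rt) = 110,700·e^(0.09·21) = 110,700·e^1.89.
e^1.89 ≈ 6.61936868104, so A ≈ 732,764.1130.

$732,764.11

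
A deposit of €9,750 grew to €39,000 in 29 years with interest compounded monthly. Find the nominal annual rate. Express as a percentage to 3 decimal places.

4.790%

The 348-period growth factor is 39,000/9,750 = 4.
r/12 = 4^(1/348) − 1 ≈ 0.00399155, so r ≈ 12·0.00399155 = 4.78986%.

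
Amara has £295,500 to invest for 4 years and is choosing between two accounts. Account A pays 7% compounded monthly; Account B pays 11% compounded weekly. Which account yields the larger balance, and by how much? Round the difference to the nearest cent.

Account B, by £67,944.88

Account A growth factor: (1 + 0.07/12)^48 ≈ 1.32205387789; balance ≈ 390,666.9209.
Account B growth factor: (1 + 0.11/52)^208 ≈ 1.55198579755; balance ≈ 458,611.8032.
Account B is larger by 67,944.8823.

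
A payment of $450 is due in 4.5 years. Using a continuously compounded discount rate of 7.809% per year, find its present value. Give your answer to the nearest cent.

P = A·e^(−rt) = 450·e^(−0.351405).
e^(−0.351405) ≈ 0.703698698, so P ≈ 316.6644.

$316.66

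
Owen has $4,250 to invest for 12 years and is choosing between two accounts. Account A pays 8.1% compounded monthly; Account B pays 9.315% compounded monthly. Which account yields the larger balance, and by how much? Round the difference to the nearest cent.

A: (1 + 0.00675)^144 ≈ 2.6346074299, so 4,250 × 2.6346074299 ≈ 11,197.0816.
B: (1 + 0.0077625)^144 ≈ 3.0449481113, so 4,250 × 3.0449481113 ≈ 12,941.0295.
Difference ≈ 1,743.9479 in favor of B.

Account B, by $1,743.95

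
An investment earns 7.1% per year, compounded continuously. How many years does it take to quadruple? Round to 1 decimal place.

19.5 years

e^(0.071t) = 4, so 0.071t = ln 4 ≈ 1.3863.
t ≈ 1.3863/0.071 ≈ 19.5253.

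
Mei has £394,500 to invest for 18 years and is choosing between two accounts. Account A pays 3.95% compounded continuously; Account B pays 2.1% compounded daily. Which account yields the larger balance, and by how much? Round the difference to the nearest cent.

Account A, by £227,499.94

A: e^(0.0395·18) = e^0.711 ≈ 2.03602626724, so 394,500 × 2.03602626724 ≈ 803,212.3624.
B: (1 + 0.021/365)^6570 ≈ 1.4593470745, so 394,500 × 1.4593470745 ≈ 575,712.4209.
Difference ≈ 227,499.9415 in favor of A.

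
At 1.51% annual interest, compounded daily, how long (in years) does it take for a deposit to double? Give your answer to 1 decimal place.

(1 + 0.0000413699)^(365t) = 2.
365t = ln 2 / ln(1 + 0.0000413699) ≈ 0.69315/4.1369e-05 ≈ 16755.2288.
t ≈ 45.9047.

45.9 years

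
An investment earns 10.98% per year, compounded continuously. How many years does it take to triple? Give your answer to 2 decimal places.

10.01 years

e^(0.1098t) = 3, so 0.1098t = ln 3 ≈ 1.0986.
t ≈ 1.0986/0.1098 ≈ 10.0056.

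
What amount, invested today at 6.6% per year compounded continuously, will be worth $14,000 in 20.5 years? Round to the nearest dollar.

$3,618

P = A·e^(−rt) = 14,000·e^(−1.353).
e^(−1.353) ≈ 0.25846370528, so P ≈ 3,618.4919.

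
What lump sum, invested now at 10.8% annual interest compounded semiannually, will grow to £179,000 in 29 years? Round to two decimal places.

Growth factor = (1 + 0.054)^58 ≈ 21.1229918192.
P = 179,000/21.1229918192 ≈ 8,474.1784.

£8,474.18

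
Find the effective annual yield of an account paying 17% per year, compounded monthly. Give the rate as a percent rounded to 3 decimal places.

18.389%

EAR = (1 + 17%/12)^12 − 1 = (1 + 0.0141667)^12 − 1.
(1 + 0.0141667)^12 ≈ 1.183892, so EAR ≈ 18.38917%.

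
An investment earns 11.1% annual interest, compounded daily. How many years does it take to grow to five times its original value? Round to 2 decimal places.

14.50 years

(1 + 0.00030411)^(365t) = 5.
365t = ln 5 / ln(1 + 0.00030411) ≈ 1.6094/0.000304063 ≈ 5293.1005.
t ≈ 14.5016.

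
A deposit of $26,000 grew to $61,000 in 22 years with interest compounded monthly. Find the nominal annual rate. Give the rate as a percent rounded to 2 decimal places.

(1 + r/12)^264 = 61,000/26,000 = 2.34615.
1 + r/12 = 2.34615^(1/264) ≈ 1.003235, so r/12 ≈ 0.00323544.
r ≈ 12·0.00323544 = 3.88253%.

3.88%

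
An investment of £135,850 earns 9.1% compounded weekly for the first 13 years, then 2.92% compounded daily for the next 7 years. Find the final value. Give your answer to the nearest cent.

£543,434.53

Phase 1: 135,850·(1 + 0.00175)^676 ≈ 442,976.8082.
Phase 2: 442,976.8082·(1 + 0.00008)^2555 ≈ 543,434.5311.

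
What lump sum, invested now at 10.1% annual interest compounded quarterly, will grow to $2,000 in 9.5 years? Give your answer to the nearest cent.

$775.35

Periodic rate = 10.1%/4 = 0.02525; 38 periods.
P = 2,000/(1 + 0.02525)^38 ≈ 2,000/2.579476422 ≈ 775.3511.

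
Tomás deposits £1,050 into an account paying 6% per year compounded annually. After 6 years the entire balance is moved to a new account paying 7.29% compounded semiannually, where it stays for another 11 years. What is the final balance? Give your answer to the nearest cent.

£3,274.07

Phase 1: 1,050·(1 + 0.06)^6 ≈ 1,489.4451.
Phase 2: 1,489.4451·(1 + 0.03645)^22 ≈ 3,274.0727.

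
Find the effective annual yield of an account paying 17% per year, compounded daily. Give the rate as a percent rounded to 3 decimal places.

EAR = (1 + 17%/365)^365 − 1 = (1 + 0.000465753)^365 − 1.
(1 + 0.000465753)^365 ≈ 1.185258, so EAR ≈ 18.52579%.

18.526%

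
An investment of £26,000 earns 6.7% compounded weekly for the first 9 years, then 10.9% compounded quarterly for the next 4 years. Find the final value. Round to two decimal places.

After 9 years at 6.7%: 26,000 × 1.8268841441 ≈ 47,498.9877.
Then 4 years at 10.9%: 47,498.9877 × 1.5375115925 ≈ 73,030.2443.

£73,030.24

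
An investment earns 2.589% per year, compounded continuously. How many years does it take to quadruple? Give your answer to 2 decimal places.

e^(0.02589t) = 4, so 0.02589t = ln 4 ≈ 1.3863.
t ≈ 1.3863/0.02589 ≈ 53.5456.

53.55 years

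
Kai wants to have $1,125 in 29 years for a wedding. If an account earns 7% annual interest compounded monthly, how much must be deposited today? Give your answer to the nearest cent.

Periodic rate = 7%/12 = 0.00583333; 348 periods.
P = 1,125/(1 + 0.07/12)^348 ≈ 1,125/7.569311346 ≈ 148.6265.

$148.63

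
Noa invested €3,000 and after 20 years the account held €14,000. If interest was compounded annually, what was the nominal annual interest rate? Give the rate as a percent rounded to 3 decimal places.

The 20-period growth factor is 14,000/3,000 = 4.66667.
r = 4.66667^(1/20) − 1 ≈ 0.0800661, i.e. 8.00661%.

8.007%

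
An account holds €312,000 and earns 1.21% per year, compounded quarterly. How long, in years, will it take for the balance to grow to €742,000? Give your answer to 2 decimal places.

We need (1 + 0.003025)^(4t) = 2.3782, so 4t = ln 2.3782 / ln 1.003025 ≈ 286.8283.
t ≈ 286.8283/4 = 71.7071 years.

71.71 years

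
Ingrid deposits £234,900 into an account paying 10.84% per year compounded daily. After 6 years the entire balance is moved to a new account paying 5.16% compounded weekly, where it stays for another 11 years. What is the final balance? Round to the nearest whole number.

£793,761

Phase 1: 234,900·(1 + 0.1084/365)^2190 ≈ 450,097.0971.
Phase 2: 450,097.0971·(1 + 0.0516/52)^572 ≈ 793,760.5965.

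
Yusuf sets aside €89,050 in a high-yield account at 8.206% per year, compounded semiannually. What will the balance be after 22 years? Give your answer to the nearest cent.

Periodic rate = 8.206%/2 = 0.04103; periods = 2·22 = 44.
A = 89,050·(1 + 0.04103)^44 ≈ 89,050·5.86655006035 ≈ 522,416.2829.

€522,416.28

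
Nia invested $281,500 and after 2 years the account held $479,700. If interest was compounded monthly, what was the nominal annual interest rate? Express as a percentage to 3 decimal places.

26.950%

The 24-period growth factor is 479,700/281,500 = 1.70409.
r/12 = 1.70409^(1/24) − 1 ≈ 0.022458, so r ≈ 12·0.022458 = 26.94958%.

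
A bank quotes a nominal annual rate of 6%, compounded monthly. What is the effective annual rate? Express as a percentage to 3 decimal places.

6.168%

EAR = (1 + 6%/12)^12 − 1 = (1 + 0.005)^12 − 1.
(1 + 0.005)^12 ≈ 1.061678, so EAR ≈ 6.16778%.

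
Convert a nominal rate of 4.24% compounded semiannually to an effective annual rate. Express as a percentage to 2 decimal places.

EAR = (1 + 4.24%/2)^2 − 1 = (1 + 0.0212)^2 − 1.
(1 + 0.0212)^2 ≈ 1.042849, so EAR ≈ 4.28494%.

4.28%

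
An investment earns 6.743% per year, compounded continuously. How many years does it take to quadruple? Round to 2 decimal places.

e^(0.06743t) = 4, so 0.06743t = ln 4 ≈ 1.3863.
t ≈ 1.3863/0.06743 ≈ 20.5590.

20.56 years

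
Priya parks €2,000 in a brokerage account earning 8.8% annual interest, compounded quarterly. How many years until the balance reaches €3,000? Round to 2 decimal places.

(1 + 0.022)^(4t) = 3,000/2,000 = 1.5.
4t·ln(1 + 0.022) = ln(1.5); 4t = 0.40547/0.0217615 ≈ 18.6322.
t ≈ 4.6581 years.

4.66 years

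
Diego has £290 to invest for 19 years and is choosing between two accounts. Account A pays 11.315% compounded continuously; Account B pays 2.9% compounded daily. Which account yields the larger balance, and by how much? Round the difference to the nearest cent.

A: e^(0.11315·19) = e^2.14985 ≈ 8.583570765, so 290 × 8.583570765 ≈ 2,489.2355.
B: (1 + 0.029/365)^6935 ≈ 1.73494916, so 290 × 1.73494916 ≈ 503.1353.
Difference ≈ 1,986.1003 in favor of A.

Account A, by £1,986.10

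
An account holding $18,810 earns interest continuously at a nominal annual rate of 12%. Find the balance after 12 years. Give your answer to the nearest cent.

$79,391.29

A = P·e^(rt) = 18,810·e^(0.12·12) = 18,810·e^1.44.
e^1.44 ≈ 4.220695817, so A ≈ 79,391.2883.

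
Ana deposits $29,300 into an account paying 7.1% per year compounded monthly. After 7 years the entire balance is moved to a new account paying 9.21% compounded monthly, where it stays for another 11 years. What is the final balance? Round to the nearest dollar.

$131,941

Phase 1: 29,300·(1 + 0.071/12)^84 ≈ 48,092.3441.
Phase 2: 48,092.3441·(1 + 0.007675)^132 ≈ 131,941.0201.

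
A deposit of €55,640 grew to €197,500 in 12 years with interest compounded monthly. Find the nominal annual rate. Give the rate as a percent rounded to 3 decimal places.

10.604%

(1 + r/12)^144 = 197,500/55,640 = 3.5496.
1 + r/12 = 3.5496^(1/144) ≈ 1.008836, so r/12 ≈ 0.00883629.
r ≈ 12·0.00883629 = 10.60354%.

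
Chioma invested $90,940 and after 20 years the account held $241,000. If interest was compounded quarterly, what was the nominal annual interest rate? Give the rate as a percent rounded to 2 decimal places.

The 80-period growth factor is 241,000/90,940 = 2.6501.
r/4 = 2.6501^(1/80) − 1 ≈ 0.012257, so r ≈ 4·0.012257 = 4.90279%.

4.90%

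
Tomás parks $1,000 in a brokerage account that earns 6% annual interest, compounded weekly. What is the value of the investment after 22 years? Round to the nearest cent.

Growth factor = (1 + 0.06/52)^1144 ≈ 3.740573892.
A ≈ 1,000 × 3.740573892 ≈ 3,740.5739.

$3,740.57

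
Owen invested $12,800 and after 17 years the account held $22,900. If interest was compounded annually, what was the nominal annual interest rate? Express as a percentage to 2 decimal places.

3.48%

The 17-period growth factor is 22,900/12,800 = 1.78906.
r = 1.78906^(1/17) − 1 ≈ 0.0348093, i.e. 3.48093%.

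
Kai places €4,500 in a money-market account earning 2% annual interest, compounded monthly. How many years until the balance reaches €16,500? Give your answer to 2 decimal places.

We need (1 + 0.00166667)^(12t) = 3.6667, so 12t = ln 3.6667 / ln 1.001667 ≈ 780.2193.
t ≈ 780.2193/12 = 65.0183 years.

65.02 years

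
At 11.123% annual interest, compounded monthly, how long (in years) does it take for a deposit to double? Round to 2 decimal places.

6.26 years

(1 + 0.00926917)^(12t) = 2.
12t = ln 2 / ln(1 + 0.00926917) ≈ 0.69315/0.00922647 ≈ 75.1259.
t ≈ 6.2605.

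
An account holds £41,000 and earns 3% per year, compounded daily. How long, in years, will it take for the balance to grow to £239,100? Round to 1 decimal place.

58.8 years

(1 + 0.0000821918)^(365t) = 239,100/41,000 = 5.8317.
365t·ln(1 + 0.0000821918) = ln(5.8317); 365t = 1.7633/8.21884e-05 ≈ 21454.4843.
t ≈ 58.7794 years.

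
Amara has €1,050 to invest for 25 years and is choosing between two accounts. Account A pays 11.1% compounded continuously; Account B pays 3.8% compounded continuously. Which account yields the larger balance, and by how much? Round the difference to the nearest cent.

Account A, by €14,125.56

A: e^(0.111·25) = e^2.775 ≈ 16.038626996, so 1,050 × 16.038626996 ≈ 16,840.5583.
B: e^(0.038·25) = e^0.95 ≈ 2.585709659, so 1,050 × 2.585709659 ≈ 2,714.9951.
Difference ≈ 14,125.5632 in favor of A.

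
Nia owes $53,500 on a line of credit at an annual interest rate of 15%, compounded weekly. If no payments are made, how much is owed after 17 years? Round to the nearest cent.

Periodic rate = 15%/52 = 0.00288462; periods = 52·17 = 884.
A = 53,500·(1 + 0.15/52)^884 ≈ 53,500·12.7601773022 ≈ 682,669.4857.

$682,669.49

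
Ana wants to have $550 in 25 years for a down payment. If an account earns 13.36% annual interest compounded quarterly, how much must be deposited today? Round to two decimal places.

$20.58

Periodic rate = 13.36%/4 = 0.0334; 100 periods.
P = 550/(1 + 0.0334)^100 ≈ 550/26.7205702 ≈ 20.5834.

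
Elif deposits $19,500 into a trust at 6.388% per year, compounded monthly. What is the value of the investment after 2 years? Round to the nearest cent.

Growth factor = (1 + 0.06388/12)^24 ≈ 1.1358952965.
A ≈ 19,500 × 1.1358952965 ≈ 22,149.9583.

$22,149.96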